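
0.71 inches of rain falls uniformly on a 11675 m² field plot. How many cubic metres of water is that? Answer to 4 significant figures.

Depth: 0.71 in × 25.4 = 18.034 mm.
1 mm over 1 m² is 1 L, so volume = 18.034 × 11675 = 210546.95 L = 210.5 m³.

210.5 cubic metres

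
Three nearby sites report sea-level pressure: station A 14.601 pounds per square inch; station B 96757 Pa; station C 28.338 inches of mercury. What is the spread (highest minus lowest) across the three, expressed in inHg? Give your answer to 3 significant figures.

station A: 14.601 psi = 29.7279 inHg.
station B: 96757 Pa = 28.5723 inHg.
Spread: 29.7279 − 28.3380 = 1.39 inHg.

1.39 inHg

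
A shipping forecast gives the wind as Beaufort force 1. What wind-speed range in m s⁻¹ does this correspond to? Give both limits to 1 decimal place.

Beaufort 1 (light air) spans 0.3–1.5 m/s.

0.3 to 1.5 m/s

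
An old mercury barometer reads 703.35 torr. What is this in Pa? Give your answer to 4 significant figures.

93770 Pa

1 mmHg = 133.322 Pa, so 703.35 × 133.322 = 93770 Pa.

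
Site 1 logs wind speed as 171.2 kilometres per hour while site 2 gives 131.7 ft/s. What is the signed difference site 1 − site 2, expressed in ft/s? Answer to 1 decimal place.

site 1: 171.2 km/h = 156.022 ft/s.
Difference: 156.022 − 131.700 = 24.3 ft/s.

24.3 ft/s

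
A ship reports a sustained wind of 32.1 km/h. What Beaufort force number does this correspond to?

Beaufort force 5

32.1 km/h = 8.9 m/s, which is Beaufort 5 (fresh breeze, 8.0–10.7 m/s).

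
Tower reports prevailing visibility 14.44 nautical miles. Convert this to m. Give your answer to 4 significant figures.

26740 m

1 nmi = 1852 m, so 14.44 × 1852 = 26740 m.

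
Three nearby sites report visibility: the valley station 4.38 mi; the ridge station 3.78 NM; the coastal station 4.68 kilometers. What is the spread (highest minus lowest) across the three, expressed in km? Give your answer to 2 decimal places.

the valley station: 4.38 SM = 7.0489 km.
the ridge station: 3.78 nmi = 7.0006 km.
Spread: 7.0489 − 4.6800 = 2.37 km.

2.37 km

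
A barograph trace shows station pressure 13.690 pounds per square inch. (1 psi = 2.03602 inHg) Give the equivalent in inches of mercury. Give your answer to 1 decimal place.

1 psi = 2.03602 inHg, so 13.690 × 2.03602 = 27.9 inHg.

27.9 inHg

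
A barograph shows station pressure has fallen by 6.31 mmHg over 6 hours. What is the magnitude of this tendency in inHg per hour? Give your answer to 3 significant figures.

0.0414 inHg per hour

6.31 mmHg / 6 h × 0.0393701 inHg/mmHg = 0.0414 inHg/h.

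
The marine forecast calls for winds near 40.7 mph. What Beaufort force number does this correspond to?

Beaufort force 8

40.7 mph = 18.2 m/s, which is Beaufort 8 (gale, 17.2–20.7 m/s).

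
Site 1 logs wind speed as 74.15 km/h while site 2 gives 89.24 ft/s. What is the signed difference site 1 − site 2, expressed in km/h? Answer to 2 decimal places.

-23.77 km/h

site 2: 89.24 ft/s = 97.9213 km/h.
Difference: 74.1500 − 97.9213 = -23.77 km/h.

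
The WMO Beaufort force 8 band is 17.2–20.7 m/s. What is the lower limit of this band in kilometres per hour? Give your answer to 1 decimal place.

17.2–20.7 m/s × 3.6 = 61.9–74.5 km/h.

61.9 km/h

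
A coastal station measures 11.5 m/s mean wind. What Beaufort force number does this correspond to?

Beaufort force 6

11.5 m/s lies in the Beaufort 6 band (strong breeze, 10.8–13.8 m/s).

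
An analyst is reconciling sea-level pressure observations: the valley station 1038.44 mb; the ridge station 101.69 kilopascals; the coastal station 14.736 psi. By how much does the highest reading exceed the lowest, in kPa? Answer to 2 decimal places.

the valley station: 1038.44 mb = 103.8440 kPa.
the coastal station: 14.736 psi = 101.6011 kPa.
Spread: 103.8440 − 101.6011 = 2.24 kPa.

2.24 kPa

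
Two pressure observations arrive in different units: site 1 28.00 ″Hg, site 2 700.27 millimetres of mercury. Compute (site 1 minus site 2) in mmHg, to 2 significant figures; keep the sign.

11 mmHg

site 1: 28.00 inHg = 711.20 mmHg.
Difference: 711.20 − 700.27 = 11 mmHg.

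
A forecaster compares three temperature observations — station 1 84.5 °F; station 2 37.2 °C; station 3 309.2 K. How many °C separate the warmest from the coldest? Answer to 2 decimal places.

8.03 °C

station 1: 84.5 °F = 29.167 °C.
station 3: 309.2 K = 36.050 °C.
Spread: 37.200 − 29.167 = 8.033 °C.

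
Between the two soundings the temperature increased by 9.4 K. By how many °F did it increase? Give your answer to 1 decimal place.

Converting a difference, only the 9/5 scale factor applies: Δ°F = 9.4 × 1.8 = 16.9 °F.

16.9 °F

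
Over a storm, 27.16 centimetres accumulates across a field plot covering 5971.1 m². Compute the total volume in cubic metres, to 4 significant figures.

1622 cubic metres

Depth: 27.16 cm × 10 = 271.6 mm.
1 mm over 1 m² is 1 L, so volume = 271.6 × 5971.1 = 1621750.8 L = 1622 m³.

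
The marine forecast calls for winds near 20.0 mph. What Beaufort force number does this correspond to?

Beaufort force 5

20.0 mph = 8.9 m/s, which is Beaufort 5 (fresh breeze, 8.0–10.7 m/s).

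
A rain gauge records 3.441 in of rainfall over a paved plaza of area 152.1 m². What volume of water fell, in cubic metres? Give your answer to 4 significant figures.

Depth: 3.441 in × 25.4 = 87.4014 mm.
1 mm over 1 m² is 1 L, so volume = 87.4014 × 152.1 = 13293.753 L = 13.29 m³.

13.29 cubic metres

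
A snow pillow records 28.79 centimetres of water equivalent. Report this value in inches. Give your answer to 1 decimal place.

11.3 in

1 cm = 0.393701 in, so 28.79 × 0.393701 = 11.3 in.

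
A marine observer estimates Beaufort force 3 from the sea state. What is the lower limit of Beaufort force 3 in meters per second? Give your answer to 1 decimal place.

3.4 m/s

Beaufort 3 (gentle breeze) spans 3.4–5.4 m/s.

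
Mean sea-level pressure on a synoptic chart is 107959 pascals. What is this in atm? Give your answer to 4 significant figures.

1.065 atm

1 Pa = 9.86923e-06 atm, so 107959 × 9.86923e-06 = 1.065 atm.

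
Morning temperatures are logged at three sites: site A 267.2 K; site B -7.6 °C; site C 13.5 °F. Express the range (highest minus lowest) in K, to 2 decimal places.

4.33 K

site A: 267.2 K = -5.950 °C.
site C: 13.5 °F = -10.278 °C.
Spread: (-5.950) − (-10.278) = 4.328 °C.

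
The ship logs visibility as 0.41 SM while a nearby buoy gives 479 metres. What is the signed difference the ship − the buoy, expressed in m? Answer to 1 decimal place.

180.8 m

the ship: 0.41 SM = 659.831 m.
Difference: 659.831 − 479.000 = 180.8 m.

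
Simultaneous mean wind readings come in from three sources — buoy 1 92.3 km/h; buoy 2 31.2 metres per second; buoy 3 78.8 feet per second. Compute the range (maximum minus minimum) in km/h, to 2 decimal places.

buoy 2: 31.2 m/s = 112.3200 km/h.
buoy 3: 78.8 ft/s = 86.4657 km/h.
Spread: 112.3200 − 86.4657 = 25.85 km/h.

25.85 km/h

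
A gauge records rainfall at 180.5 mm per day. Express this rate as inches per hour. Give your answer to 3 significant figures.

180.5 mm/day × 0.0393701 in/mm × 0.0416667 day/hour = 0.296 in/hour.

0.296 in/hour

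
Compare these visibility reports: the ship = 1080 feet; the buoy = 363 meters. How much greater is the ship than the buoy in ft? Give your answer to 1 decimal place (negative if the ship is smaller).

-110.9 ft

the buoy: 363 m = 1190.945 ft.
Difference: 1080.000 − 1190.945 = -110.9 ft.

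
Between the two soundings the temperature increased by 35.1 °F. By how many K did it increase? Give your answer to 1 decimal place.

19.5 K

A change of 1 °C equals a change of 1.8 °F: ΔK = 35.1 × 0.5556 = 19.5 K.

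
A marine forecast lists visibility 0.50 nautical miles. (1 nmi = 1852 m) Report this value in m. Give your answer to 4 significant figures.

1 nmi = 1852 m, so 0.50 × 1852 = 926.0 m.

926.0 m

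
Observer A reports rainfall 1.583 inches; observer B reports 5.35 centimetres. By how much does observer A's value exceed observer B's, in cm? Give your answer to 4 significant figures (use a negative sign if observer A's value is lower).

-1.329 cm

observer A: 1.583 in = 4.02082 cm.
Difference: 4.02082 − 5.35000 = -1.329 cm.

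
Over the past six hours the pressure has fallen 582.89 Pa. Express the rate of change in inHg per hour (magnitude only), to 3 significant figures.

582.89 Pa / 6 h × 0.0002953 inHg/Pa = 0.0287 inHg/h.

0.0287 inHg per hour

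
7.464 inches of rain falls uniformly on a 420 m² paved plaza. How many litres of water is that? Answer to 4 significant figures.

Depth: 7.464 in × 25.4 = 189.5856 mm.
1 mm over 1 m² is 1 L, so volume = 189.5856 × 420 = 79625.952 L ≈ 79630 L.

79630 litres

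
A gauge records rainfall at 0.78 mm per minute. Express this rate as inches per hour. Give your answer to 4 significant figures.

0.78 mm/minute × 0.0393701 in/mm × 60 minute/hour = 1.843 in/hour.

1.843 in/hour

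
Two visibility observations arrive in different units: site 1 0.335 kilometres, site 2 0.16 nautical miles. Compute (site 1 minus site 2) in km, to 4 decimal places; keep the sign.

site 2: 0.16 nmi = 0.296320 km.
Difference: 0.335000 − 0.296320 = 0.0387 km.

0.0387 km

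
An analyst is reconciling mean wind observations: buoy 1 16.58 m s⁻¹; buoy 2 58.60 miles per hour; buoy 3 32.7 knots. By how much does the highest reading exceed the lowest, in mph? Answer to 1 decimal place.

21.5 mph

buoy 1: 16.58 m/s = 37.088 mph.
buoy 3: 32.7 kt = 37.630 mph.
Spread: 58.600 − 37.088 = 21.5 mph.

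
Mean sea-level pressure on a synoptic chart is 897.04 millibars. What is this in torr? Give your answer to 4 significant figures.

1 mb = 0.750062 mmHg, so 897.04 × 0.750062 = 672.8 mmHg.

672.8 mmHg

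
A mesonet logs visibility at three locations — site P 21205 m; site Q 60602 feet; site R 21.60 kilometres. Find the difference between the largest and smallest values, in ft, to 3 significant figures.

site P: 21205 m = 69570.21 ft.
site R: 21.60 km = 70866.14 ft.
Spread: 70866.14 − 60602.00 = 10300 ft.

10300 ft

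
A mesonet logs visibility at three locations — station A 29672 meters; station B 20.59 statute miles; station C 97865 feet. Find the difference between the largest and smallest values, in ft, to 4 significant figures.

11370 ft

station A: 29672 m = 97349.08 ft.
station B: 20.59 SM = 108715.20 ft.
Spread: 108715.20 − 97349.08 = 11370 ft.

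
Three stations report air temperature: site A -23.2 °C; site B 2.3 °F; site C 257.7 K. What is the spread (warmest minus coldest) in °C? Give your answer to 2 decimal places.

7.75 °C

site B: 2.3 °F = -16.500 °C.
site C: 257.7 K = -15.450 °C.
Spread: (-15.450) − (-23.200) = 7.750 °C.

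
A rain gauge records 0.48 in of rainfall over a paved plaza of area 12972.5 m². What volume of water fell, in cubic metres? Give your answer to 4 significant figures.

158.2 cubic metres

Depth: 0.48 in × 25.4 = 12.192 mm.
1 mm over 1 m² is 1 L, so volume = 12.192 × 12972.5 = 158160.72 L = 158.2 m³.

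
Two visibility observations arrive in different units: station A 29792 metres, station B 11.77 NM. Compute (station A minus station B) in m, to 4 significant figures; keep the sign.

station B: 11.77 nmi = 21798.04 m.
Difference: 29792.00 − 21798.04 = 7994 m.

7994 m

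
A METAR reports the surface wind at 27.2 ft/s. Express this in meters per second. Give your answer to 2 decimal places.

1 ft/s = 0.3048 m/s, so 27.2 × 0.3048 = 8.29 m/s.

8.29 m/s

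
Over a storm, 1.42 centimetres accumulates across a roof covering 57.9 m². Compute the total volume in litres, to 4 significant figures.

822.2 litres

Depth: 1.42 cm × 10 = 14.2 mm.
1 mm over 1 m² is 1 L, so volume = 14.2 × 57.9 = 822.18 L ≈ 822.2 L.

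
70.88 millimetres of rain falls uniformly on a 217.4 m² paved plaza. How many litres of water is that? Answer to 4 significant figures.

1 mm over 1 m² is 1 L, so volume = 70.88 × 217.4 = 15409.312 L ≈ 15410 L.

15410 litres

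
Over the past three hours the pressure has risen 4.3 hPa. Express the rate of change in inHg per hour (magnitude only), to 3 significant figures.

0.0423 inHg per hour

4.3 hPa / 3 h × 0.02953 inHg/hPa = 0.0423 inHg/h.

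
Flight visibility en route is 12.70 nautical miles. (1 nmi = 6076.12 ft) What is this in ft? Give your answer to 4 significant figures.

1 nmi = 6076.12 ft, so 12.70 × 6076.12 = 77170 ft.

77170 ft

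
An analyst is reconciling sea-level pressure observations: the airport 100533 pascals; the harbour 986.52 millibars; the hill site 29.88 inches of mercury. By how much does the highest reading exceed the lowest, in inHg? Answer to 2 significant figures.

0.75 inHg

the airport: 100533 Pa = 29.6874 inHg.
the harbour: 986.52 mb = 29.1319 inHg.
Spread: 29.8800 − 29.1319 = 0.75 inHg.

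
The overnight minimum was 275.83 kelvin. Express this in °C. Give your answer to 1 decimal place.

2.7 °C

°C = 275.83 − 273.15 = 2.7 °C.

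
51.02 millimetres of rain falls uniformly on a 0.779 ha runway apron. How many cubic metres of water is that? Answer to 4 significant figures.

Area: 0.779 ha = 7790 m².
1 mm over 1 m² is 1 L, so volume = 51.02 × 7790 = 397445.8 L = 397.4 m³.

397.4 cubic metres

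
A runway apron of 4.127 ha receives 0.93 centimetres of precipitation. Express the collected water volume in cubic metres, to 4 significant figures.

383.8 cubic metres

Depth: 0.93 cm × 10 = 9.3 mm.
Area: 4.127 ha = 41270 m².
1 mm over 1 m² is 1 L, so volume = 9.3 × 41270 = 383811 L = 383.8 m³.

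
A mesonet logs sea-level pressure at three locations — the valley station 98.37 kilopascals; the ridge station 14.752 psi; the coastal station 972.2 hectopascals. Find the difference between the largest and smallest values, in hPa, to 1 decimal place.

the valley station: 98.37 kPa = 983.700 hPa.
the ridge station: 14.752 psi = 1017.115 hPa.
Spread: 1017.115 − 972.200 = 44.9 hPa.

44.9 hPa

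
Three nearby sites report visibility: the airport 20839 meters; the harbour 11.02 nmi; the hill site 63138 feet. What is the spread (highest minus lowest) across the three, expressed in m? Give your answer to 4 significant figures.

1595 m

the harbour: 11.02 nmi = 20409.04 m.
the hill site: 63138 ft = 19244.46 m.
Spread: 20839.00 − 19244.46 = 1595 m.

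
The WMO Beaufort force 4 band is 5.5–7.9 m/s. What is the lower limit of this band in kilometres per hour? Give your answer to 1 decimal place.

5.5–7.9 m/s × 3.6 = 19.8–28.4 km/h.

19.8 km/h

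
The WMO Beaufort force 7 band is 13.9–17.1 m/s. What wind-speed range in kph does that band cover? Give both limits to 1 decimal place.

50.0 to 61.6 km/h

13.9–17.1 m/s × 3.6 = 50.0–61.6 km/h.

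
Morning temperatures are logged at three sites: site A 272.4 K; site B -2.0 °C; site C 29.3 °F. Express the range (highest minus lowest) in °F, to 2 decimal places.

site A: 272.4 K = -0.750 °C.
site C: 29.3 °F = -1.500 °C.
Spread: (-0.750) − (-2.000) = 1.250 °C = 2.25 °F.

2.25 °F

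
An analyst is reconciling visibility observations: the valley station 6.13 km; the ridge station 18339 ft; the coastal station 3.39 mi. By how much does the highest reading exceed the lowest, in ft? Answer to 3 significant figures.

the valley station: 6.13 km = 20111.55 ft.
the coastal station: 3.39 SM = 17899.20 ft.
Spread: 20111.55 − 17899.20 = 2210 ft.

2210 ft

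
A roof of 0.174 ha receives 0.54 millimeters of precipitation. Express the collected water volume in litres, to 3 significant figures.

Area: 0.174 ha = 1740 m².
1 mm over 1 m² is 1 L, so volume = 0.54 × 1740 = 939.6 L ≈ 940 L.

940 litres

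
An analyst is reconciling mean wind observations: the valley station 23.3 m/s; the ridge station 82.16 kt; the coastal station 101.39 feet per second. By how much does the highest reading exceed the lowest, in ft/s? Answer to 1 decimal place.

the valley station: 23.3 m/s = 76.444 ft/s.
the ridge station: 82.16 kt = 138.670 ft/s.
Spread: 138.670 − 76.444 = 62.2 ft/s.

62.2 ft/s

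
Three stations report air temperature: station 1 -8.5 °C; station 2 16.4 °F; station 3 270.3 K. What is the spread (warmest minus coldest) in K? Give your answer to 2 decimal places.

station 2: 16.4 °F = -8.667 °C.
station 3: 270.3 K = -2.850 °C.
Spread: (-2.850) − (-8.667) = 5.817 °C.

5.82 K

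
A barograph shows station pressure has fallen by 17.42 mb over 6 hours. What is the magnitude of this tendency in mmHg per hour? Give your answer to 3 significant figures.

2.18 mmHg per hour

17.42 mb / 6 h × 0.750062 mmHg/mb = 2.18 mmHg/h.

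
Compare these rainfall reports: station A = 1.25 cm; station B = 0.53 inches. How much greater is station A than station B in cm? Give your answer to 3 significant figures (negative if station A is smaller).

station B: 0.53 in = 1.346200 cm.
Difference: 1.250000 − 1.346200 = -0.0962 cm.

-0.0962 cm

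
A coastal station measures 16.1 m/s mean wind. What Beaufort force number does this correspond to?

16.1 m/s lies in the Beaufort 7 band (near gale, 13.9–17.1 m/s).

Beaufort force 7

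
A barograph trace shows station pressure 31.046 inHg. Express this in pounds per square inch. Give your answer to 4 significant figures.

1 inHg = 0.491154 psi, so 31.046 × 0.491154 = 15.25 psi.

15.25 psi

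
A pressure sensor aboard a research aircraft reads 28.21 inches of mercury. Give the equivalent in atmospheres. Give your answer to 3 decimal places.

0.943 atm

1 inHg = 0.0334211 atm, so 28.21 × 0.0334211 = 0.943 atm.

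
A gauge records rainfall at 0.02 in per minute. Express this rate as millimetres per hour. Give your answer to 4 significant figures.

30.48 mm/hour

0.02 in/minute × 25.4 mm/in × 60 minute/hour = 30.48 mm/hour.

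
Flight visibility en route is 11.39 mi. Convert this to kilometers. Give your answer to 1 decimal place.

18.3 km

1 SM = 1.60934 km, so 11.39 × 1.60934 = 18.3 km.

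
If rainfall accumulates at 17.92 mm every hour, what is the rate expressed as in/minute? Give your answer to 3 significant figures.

17.92 mm/hour × 0.0393701 in/mm × 0.0166667 hour/minute = 0.0118 in/minute.

0.0118 in/minute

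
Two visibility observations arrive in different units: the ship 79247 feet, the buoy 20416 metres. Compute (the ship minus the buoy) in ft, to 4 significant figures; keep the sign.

the buoy: 20416 m = 66981.63 ft.
Difference: 79247.00 − 66981.63 = 12270 ft.

12270 ft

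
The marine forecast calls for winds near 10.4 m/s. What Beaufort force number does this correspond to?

Beaufort force 5

10.4 m/s lies in the Beaufort 5 band (fresh breeze, 8.0–10.7 m/s).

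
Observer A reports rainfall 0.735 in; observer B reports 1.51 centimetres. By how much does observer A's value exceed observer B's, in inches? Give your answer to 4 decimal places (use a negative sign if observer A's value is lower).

observer B: 1.51 cm = 0.594488 in.
Difference: 0.735000 − 0.594488 = 0.1405 in.

0.1405 in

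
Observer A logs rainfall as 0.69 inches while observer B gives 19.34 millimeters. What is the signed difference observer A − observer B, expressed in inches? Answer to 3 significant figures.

-0.0714 in

observer B: 19.34 mm = 0.761417 in.
Difference: 0.690000 − 0.761417 = -0.0714 in.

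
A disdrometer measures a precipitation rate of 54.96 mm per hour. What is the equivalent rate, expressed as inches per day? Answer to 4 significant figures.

54.96 mm/hour × 0.0393701 in/mm × 24 hour/day = 51.93 in/day.

51.93 in/day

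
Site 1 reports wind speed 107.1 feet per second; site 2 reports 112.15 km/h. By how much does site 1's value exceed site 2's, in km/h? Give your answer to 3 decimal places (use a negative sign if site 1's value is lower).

5.369 km/h

site 1: 107.1 ft/s = 117.51869 km/h.
Difference: 117.51869 − 112.15000 = 5.369 km/h.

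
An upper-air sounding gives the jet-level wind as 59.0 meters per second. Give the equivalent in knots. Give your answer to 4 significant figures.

1 m/s = 1.94384 kt, so 59.0 × 1.94384 = 114.7 kt.

114.7 kt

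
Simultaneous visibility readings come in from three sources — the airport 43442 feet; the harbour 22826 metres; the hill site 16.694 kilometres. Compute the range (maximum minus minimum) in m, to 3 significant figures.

9580 m

the airport: 43442 ft = 13241.12 m.
the hill site: 16.694 km = 16694.00 m.
Spread: 22826.00 − 13241.12 = 9580 m.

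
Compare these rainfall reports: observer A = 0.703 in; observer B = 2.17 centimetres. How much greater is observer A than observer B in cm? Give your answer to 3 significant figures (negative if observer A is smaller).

observer A: 0.703 in = 1.78562 cm.
Difference: 1.78562 − 2.17000 = -0.384 cm.

-0.384 cm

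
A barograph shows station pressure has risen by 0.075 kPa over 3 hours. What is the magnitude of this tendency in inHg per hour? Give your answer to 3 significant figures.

0.075 kPa / 3 h × 0.2953 inHg/kPa = 0.00738 inHg/h.

0.00738 inHg per hour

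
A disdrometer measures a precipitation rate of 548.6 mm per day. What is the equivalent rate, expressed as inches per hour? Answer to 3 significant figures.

548.6 mm/day × 0.0393701 in/mm × 0.0416667 day/hour = 0.900 in/hour.

0.900 in/hour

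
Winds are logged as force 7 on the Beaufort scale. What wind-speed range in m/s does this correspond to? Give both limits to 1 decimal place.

13.9 to 17.1 m/s

Beaufort 7 (near gale) spans 13.9–17.1 m/s.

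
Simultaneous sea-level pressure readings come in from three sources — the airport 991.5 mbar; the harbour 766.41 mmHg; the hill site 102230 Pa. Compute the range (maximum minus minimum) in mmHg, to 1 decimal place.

the airport: 991.5 mb = 743.686 mmHg.
the hill site: 102230 Pa = 766.788 mmHg.
Spread: 766.788 − 743.686 = 23.1 mmHg.

23.1 mmHg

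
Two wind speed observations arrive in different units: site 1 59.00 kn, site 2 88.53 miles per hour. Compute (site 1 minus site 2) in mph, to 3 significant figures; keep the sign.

site 1: 59.00 kt = 67.896 mph.
Difference: 67.896 − 88.530 = -20.6 mph.

-20.6 mph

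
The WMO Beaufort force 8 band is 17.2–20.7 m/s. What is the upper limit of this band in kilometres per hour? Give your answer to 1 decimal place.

17.2–20.7 m/s × 3.6 = 61.9–74.5 km/h.

74.5 km/h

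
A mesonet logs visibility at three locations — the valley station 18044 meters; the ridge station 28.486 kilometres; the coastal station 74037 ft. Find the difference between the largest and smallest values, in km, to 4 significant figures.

10.44 km

the valley station: 18044 m = 18.0440 km.
the coastal station: 74037 ft = 22.5665 km.
Spread: 28.4860 − 18.0440 = 10.44 km.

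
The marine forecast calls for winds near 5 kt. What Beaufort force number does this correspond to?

Beaufort force 2

5 kt lies in the Beaufort 2 band (light breeze, 4–6 kt).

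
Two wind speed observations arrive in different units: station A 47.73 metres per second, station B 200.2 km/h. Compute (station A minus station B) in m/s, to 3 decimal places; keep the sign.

-7.881 m/s

station B: 200.2 km/h = 55.61111 m/s.
Difference: 47.73000 − 55.61111 = -7.881 m/s.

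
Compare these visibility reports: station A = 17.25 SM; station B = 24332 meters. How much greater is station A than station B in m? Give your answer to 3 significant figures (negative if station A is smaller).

station A: 17.25 SM = 27761.18 m.
Difference: 27761.18 − 24332.00 = 3430 m.

3430 m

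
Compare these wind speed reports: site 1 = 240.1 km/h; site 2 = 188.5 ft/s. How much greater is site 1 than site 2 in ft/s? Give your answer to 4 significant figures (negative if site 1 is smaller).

site 1: 240.1 km/h = 218.8138 ft/s.
Difference: 218.8138 − 188.5000 = 30.31 ft/s.

30.31 ft/s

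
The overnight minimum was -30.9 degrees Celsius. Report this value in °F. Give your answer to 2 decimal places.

-23.62 °F

°F = °C × 9/5 + 32 = -30.9 × 1.8 + 32 = -23.62 °F.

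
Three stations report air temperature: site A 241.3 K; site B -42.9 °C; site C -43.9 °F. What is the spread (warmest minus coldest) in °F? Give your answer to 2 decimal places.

site A: 241.3 K = -31.850 °C.
site C: -43.9 °F = -42.167 °C.
Spread: (-31.850) − (-42.900) = 11.050 °C = 19.89 °F.

19.89 °F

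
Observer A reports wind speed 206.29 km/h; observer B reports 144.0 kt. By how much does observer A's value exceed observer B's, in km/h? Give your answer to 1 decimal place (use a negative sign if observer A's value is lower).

observer B: 144.0 kt = 266.688 km/h.
Difference: 206.290 − 266.688 = -60.4 km/h.

-60.4 km/h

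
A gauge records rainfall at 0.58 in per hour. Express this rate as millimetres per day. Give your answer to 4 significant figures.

353.6 mm/day

0.58 in/hour × 25.4 mm/in × 24 hour/day = 353.6 mm/day.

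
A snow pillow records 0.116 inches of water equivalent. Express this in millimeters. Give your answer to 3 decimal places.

1 in = 25.4 mm, so 0.116 × 25.4 = 2.946 mm.

2.946 mm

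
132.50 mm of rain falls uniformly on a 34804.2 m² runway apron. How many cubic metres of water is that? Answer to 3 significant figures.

4610 cubic metres

1 mm over 1 m² is 1 L, so volume = 132.5 × 34804.2 = 4611556.5 L = 4610 m³.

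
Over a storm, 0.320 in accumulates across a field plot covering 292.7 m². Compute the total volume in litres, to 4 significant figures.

2379 litres

Depth: 0.320 in × 25.4 = 8.128 mm.
1 mm over 1 m² is 1 L, so volume = 8.128 × 292.7 = 2379.0656 L ≈ 2379 L.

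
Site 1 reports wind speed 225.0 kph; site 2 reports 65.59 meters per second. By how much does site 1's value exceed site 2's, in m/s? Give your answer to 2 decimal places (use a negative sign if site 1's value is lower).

site 1: 225.0 km/h = 62.5000 m/s.
Difference: 62.5000 − 65.5900 = -3.09 m/s.

-3.09 m/s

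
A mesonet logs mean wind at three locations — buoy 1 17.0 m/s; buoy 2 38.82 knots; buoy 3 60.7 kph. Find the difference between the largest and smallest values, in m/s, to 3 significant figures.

buoy 2: 38.82 kt = 19.9707 m/s.
buoy 3: 60.7 km/h = 16.8611 m/s.
Spread: 19.9707 − 16.8611 = 3.11 m/s.

3.11 m/s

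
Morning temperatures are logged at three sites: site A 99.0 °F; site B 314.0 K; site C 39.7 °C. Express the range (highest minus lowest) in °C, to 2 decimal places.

3.63 °C

site A: 99.0 °F = 37.222 °C.
site B: 314.0 K = 40.850 °C.
Spread: 40.850 − 37.222 = 3.628 °C.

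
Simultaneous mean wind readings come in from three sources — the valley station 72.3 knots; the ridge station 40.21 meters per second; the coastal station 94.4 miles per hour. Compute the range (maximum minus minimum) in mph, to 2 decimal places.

the valley station: 72.3 kt = 83.2014 mph.
the ridge station: 40.21 m/s = 89.9472 mph.
Spread: 94.4000 − 83.2014 = 11.20 mph.

11.20 mph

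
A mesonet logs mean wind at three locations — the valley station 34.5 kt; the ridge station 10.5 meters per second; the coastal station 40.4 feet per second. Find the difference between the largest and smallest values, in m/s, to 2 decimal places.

7.25 m/s

the valley station: 34.5 kt = 17.7483 m/s.
the coastal station: 40.4 ft/s = 12.3139 m/s.
Spread: 17.7483 − 10.5000 = 7.25 m/s.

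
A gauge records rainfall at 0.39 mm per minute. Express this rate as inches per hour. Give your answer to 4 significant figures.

0.9213 in/hour

0.39 mm/minute × 0.0393701 in/mm × 60 minute/hour = 0.9213 in/hour.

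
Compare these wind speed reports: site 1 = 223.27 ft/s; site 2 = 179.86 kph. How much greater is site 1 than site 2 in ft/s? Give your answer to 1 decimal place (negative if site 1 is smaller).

59.4 ft/s

site 2: 179.86 km/h = 163.914 ft/s.
Difference: 223.270 − 163.914 = 59.4 ft/s.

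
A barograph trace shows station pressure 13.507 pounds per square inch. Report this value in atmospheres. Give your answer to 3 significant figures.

1 psi = 0.068046 atm, so 13.507 × 0.068046 = 0.919 atm.

0.919 atm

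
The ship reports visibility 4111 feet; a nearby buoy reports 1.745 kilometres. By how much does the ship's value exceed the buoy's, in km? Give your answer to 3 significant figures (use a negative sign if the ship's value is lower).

the ship: 4111 ft = 1.25303 km.
Difference: 1.25303 − 1.74500 = -0.492 km.

-0.492 km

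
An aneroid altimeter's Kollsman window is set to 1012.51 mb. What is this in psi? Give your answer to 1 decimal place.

14.7 psi

1 mb = 0.0145038 psi, so 1012.51 × 0.0145038 = 14.7 psi.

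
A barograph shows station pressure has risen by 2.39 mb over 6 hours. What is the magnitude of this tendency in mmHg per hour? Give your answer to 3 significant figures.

0.299 mmHg per hour

2.39 mb / 6 h × 0.750062 mmHg/mb = 0.299 mmHg/h.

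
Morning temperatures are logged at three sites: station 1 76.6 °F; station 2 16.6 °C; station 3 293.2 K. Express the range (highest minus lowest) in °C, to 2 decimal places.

station 1: 76.6 °F = 24.778 °C.
station 3: 293.2 K = 20.050 °C.
Spread: 24.778 − 16.600 = 8.178 °C.

8.18 °C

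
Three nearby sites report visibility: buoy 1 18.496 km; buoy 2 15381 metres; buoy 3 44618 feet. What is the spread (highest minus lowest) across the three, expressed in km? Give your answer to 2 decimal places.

buoy 2: 15381 m = 15.3810 km.
buoy 3: 44618 ft = 13.5996 km.
Spread: 18.4960 − 13.5996 = 4.90 km.

4.90 km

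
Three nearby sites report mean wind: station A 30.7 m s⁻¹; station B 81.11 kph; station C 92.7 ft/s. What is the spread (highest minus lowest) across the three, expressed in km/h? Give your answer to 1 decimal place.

29.4 km/h

station A: 30.7 m/s = 110.520 km/h.
station C: 92.7 ft/s = 101.718 km/h.
Spread: 110.520 − 81.110 = 29.4 km/h.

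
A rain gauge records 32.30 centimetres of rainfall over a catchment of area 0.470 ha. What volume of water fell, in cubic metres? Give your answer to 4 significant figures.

1518 cubic metres

Depth: 32.30 cm × 10 = 323 mm.
Area: 0.470 ha = 4700 m².
1 mm over 1 m² is 1 L, so volume = 323 × 4700 = 1518100 L = 1518 m³.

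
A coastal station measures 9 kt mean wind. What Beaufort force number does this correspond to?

Beaufort force 3

9 kt lies in the Beaufort 3 band (gentle breeze, 7–10 kt).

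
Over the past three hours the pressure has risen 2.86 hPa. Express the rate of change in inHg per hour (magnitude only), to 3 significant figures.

0.0282 inHg per hour

2.86 hPa / 3 h × 0.02953 inHg/hPa = 0.0282 inHg/h.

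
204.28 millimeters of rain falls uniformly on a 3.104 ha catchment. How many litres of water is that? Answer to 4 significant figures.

Area: 3.104 ha = 31040 m².
1 mm over 1 m² is 1 L, so volume = 204.28 × 31040 = 6340851.2 L ≈ 6341000 L.

6341000 litres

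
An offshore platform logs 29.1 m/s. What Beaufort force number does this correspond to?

Beaufort force 11

29.1 m/s lies in the Beaufort 11 band (violent storm, 28.5–32.6 m/s).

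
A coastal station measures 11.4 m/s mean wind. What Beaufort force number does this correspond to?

11.4 m/s lies in the Beaufort 6 band (strong breeze, 10.8–13.8 m/s).

Beaufort force 6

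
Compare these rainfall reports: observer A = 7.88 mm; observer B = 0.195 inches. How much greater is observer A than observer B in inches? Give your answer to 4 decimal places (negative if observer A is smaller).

observer A: 7.88 mm = 0.310236 in.
Difference: 0.310236 − 0.195000 = 0.1152 in.

0.1152 in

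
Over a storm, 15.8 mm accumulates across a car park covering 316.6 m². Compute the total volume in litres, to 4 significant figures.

1 mm over 1 m² is 1 L, so volume = 15.8 × 316.6 = 5002.28 L ≈ 5002 L.

5002 litres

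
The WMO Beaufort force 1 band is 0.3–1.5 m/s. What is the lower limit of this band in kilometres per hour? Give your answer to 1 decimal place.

0.3–1.5 m/s × 3.6 = 1.1–5.4 km/h.

1.1 km/h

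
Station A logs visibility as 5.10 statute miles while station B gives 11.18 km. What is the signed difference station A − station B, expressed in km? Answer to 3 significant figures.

-2.97 km

station A: 5.10 SM = 8.2077 km.
Difference: 8.2077 − 11.1800 = -2.97 km.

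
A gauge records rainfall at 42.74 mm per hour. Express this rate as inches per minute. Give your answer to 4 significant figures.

0.02804 in/minute

42.74 mm/hour × 0.0393701 in/mm × 0.0166667 hour/minute = 0.02804 in/minute.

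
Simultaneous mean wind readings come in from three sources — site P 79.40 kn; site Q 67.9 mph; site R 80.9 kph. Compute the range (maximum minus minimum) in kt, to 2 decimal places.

site Q: 67.9 mph = 59.0035 kt.
site R: 80.9 km/h = 43.6825 kt.
Spread: 79.4000 − 43.6825 = 35.72 kt.

35.72 kt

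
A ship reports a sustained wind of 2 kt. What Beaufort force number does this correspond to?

Beaufort force 1

2 kt lies in the Beaufort 1 band (light air, 1–3 kt).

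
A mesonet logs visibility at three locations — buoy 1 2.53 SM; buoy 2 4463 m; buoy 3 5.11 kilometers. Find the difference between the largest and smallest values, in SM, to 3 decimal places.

0.645 SM

buoy 2: 4463 m = 2.77318 SM.
buoy 3: 5.11 km = 3.17521 SM.
Spread: 3.17521 − 2.53000 = 0.645 SM.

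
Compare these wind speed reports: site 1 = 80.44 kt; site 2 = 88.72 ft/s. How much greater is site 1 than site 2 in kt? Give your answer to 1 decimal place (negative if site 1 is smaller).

site 2: 88.72 ft/s = 52.565 kt.
Difference: 80.440 − 52.565 = 27.9 kt.

27.9 kt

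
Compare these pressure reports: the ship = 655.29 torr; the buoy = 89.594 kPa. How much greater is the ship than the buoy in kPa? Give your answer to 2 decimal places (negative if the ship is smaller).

the ship: 655.29 mmHg = 87.3648 kPa.
Difference: 87.3648 − 89.5940 = -2.23 kPa.

-2.23 kPa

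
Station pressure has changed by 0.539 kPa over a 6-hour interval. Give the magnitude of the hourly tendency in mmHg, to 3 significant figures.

0.539 kPa / 6 h × 7.50062 mmHg/kPa = 0.674 mmHg/h.

0.674 mmHg per hour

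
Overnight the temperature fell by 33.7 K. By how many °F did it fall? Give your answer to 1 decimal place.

60.7 °F

A change of 1 °C equals a change of 1.8 °F: Δ°F = 33.7 × 1.8 = 60.7 °F.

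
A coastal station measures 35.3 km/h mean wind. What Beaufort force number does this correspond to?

35.3 km/h = 9.8 m/s, which is Beaufort 5 (fresh breeze, 8.0–10.7 m/s).

Beaufort force 5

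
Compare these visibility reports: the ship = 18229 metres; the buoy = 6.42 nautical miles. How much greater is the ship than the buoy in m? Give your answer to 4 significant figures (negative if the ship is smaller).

the buoy: 6.42 nmi = 11889.84 m.
Difference: 18229.00 − 11889.84 = 6339 m.

6339 m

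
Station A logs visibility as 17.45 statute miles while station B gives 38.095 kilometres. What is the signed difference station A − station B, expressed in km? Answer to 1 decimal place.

-10.0 km

station A: 17.45 SM = 28.083 km.
Difference: 28.083 − 38.095 = -10.0 km.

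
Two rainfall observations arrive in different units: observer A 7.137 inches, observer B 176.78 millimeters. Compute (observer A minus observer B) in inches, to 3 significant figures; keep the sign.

observer B: 176.78 mm = 6.95984 in.
Difference: 7.13700 − 6.95984 = 0.177 in.

0.177 in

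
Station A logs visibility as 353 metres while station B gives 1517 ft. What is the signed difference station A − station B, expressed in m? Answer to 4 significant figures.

-109.4 m

station B: 1517 ft = 462.382 m.
Difference: 353.000 − 462.382 = -109.4 m.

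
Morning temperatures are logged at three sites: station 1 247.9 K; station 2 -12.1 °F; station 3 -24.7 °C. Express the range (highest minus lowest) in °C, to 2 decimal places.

0.75 °C

station 1: 247.9 K = -25.250 °C.
station 2: -12.1 °F = -24.500 °C.
Spread: (-24.500) − (-25.250) = 0.750 °C.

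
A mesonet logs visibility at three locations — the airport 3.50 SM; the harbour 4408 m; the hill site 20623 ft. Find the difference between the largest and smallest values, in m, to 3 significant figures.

the airport: 3.50 SM = 5632.70 m.
the hill site: 20623 ft = 6285.89 m.
Spread: 6285.89 − 4408.00 = 1880 m.

1880 m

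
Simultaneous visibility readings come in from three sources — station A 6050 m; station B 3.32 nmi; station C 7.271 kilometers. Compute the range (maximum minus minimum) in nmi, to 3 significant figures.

station A: 6050 m = 3.26674 nmi.
station C: 7.271 km = 3.92603 nmi.
Spread: 3.92603 − 3.26674 = 0.659 nmi.

0.659 nmi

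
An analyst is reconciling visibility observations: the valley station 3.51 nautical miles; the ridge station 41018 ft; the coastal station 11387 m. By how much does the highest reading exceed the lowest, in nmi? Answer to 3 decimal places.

3.241 nmi

the ridge station: 41018 ft = 6.75069 nmi.
the coastal station: 11387 m = 6.14849 nmi.
Spread: 6.75069 − 3.51000 = 3.241 nmi.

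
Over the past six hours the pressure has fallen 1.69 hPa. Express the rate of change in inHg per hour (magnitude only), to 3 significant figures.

0.00832 inHg per hour

1.69 hPa / 6 h × 0.02953 inHg/hPa = 0.00832 inHg/h.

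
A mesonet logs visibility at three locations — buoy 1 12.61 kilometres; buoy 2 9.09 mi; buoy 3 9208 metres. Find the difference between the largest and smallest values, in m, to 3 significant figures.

buoy 1: 12.61 km = 12610.00 m.
buoy 2: 9.09 SM = 14628.94 m.
Spread: 14628.94 − 9208.00 = 5420 m.

5420 m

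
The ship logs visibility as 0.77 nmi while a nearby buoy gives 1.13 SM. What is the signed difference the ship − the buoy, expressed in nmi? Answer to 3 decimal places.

-0.212 nmi

the buoy: 1.13 SM = 0.98194 nmi.
Difference: 0.77000 − 0.98194 = -0.212 nmi.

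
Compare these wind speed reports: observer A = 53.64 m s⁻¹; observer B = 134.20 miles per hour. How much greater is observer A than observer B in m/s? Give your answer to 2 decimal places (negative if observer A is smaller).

observer B: 134.20 mph = 59.9928 m/s.
Difference: 53.6400 − 59.9928 = -6.35 m/s.

-6.35 m/s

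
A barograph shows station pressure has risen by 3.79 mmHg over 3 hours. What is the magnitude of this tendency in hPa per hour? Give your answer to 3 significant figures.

1.68 hPa per hour

3.79 mmHg / 3 h × 1.33322 hPa/mmHg = 1.68 hPa/h.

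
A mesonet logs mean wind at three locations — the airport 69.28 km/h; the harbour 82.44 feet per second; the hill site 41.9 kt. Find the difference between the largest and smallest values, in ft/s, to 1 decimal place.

the airport: 69.28 km/h = 63.138 ft/s.
the hill site: 41.9 kt = 70.719 ft/s.
Spread: 82.440 − 63.138 = 19.3 ft/s.

19.3 ft/s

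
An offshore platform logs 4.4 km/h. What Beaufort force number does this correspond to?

4.4 km/h = 1.2 m/s, which is Beaufort 1 (light air, 0.3–1.5 m/s).

Beaufort force 1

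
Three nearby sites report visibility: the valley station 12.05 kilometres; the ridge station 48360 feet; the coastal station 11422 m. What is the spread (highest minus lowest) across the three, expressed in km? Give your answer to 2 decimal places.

the ridge station: 48360 ft = 14.7401 km.
the coastal station: 11422 m = 11.4220 km.
Spread: 14.7401 − 11.4220 = 3.32 km.

3.32 km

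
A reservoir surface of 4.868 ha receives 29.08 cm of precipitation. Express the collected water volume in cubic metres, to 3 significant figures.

14200 cubic metres

Depth: 29.08 cm × 10 = 290.8 mm.
Area: 4.868 ha = 48680 m².
1 mm over 1 m² is 1 L, so volume = 290.8 × 48680 = 14156144 L = 14200 m³.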